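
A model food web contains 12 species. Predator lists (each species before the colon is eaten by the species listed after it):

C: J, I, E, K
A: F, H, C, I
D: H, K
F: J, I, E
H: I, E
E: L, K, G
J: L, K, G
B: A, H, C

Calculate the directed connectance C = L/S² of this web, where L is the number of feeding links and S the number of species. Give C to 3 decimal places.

C = 0.167

The web has S = 12 species and L = 24 feeding links.
C = L / S² = 24 / 144 = 0.1667 ≈ 0.167.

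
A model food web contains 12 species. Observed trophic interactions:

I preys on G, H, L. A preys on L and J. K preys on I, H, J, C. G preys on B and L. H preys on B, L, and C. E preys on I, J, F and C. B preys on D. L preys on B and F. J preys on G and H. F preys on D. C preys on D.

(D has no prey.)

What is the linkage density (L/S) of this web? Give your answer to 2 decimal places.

There are L = 25 links among S = 12 species.
L/S = 25/12 = 2.0833 ≈ 2.08.

L/S = 2.08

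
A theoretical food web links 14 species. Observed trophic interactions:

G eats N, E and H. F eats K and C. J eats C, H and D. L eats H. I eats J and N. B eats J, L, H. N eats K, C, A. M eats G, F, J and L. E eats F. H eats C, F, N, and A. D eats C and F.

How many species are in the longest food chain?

5 species

One longest chain: C → N → H → J → I.
It has 5 species and 4 links.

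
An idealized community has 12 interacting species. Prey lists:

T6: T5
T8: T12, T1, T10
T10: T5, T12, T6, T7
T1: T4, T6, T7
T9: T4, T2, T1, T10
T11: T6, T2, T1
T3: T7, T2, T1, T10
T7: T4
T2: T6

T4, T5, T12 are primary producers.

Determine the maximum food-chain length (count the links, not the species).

3 links

One longest chain: T5 → T6 → T2 → T9.
It has 4 species and 3 links.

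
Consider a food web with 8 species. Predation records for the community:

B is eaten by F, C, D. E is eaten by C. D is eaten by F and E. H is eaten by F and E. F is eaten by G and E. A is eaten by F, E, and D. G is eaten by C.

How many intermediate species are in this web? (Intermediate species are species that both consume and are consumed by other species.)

4

Intermediate species (has both prey and predators): D, F, E, G.
Count: 4.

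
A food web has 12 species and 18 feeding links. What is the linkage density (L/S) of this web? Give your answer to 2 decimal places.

L/S = 1.50

There are L = 18 links among S = 12 species.
L/S = 18/12 = 1.5000 ≈ 1.50.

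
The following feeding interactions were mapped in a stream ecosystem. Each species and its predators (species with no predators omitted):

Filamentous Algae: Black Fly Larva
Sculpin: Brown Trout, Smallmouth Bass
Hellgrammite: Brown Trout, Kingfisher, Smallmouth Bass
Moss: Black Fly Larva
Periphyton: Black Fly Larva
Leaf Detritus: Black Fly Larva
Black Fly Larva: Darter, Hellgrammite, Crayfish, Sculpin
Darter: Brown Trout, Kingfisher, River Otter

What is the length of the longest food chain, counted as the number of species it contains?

One longest chain: Leaf Detritus → Black Fly Larva → Sculpin → Brown Trout.
It has 4 species and 3 links.

4 species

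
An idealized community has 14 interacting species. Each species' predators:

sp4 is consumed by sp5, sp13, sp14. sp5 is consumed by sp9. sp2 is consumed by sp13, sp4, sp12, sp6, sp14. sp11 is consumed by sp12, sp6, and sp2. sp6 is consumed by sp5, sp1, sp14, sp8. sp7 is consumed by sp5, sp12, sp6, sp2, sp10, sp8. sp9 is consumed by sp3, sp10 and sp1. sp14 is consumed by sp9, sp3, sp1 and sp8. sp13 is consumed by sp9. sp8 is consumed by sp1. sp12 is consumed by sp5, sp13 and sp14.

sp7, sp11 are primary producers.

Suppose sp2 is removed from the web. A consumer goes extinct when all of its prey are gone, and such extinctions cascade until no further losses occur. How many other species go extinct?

1

Remove sp2.
Round 1: sp4 (all prey gone) → extinct.
No further losses. Total secondary extinctions: 1.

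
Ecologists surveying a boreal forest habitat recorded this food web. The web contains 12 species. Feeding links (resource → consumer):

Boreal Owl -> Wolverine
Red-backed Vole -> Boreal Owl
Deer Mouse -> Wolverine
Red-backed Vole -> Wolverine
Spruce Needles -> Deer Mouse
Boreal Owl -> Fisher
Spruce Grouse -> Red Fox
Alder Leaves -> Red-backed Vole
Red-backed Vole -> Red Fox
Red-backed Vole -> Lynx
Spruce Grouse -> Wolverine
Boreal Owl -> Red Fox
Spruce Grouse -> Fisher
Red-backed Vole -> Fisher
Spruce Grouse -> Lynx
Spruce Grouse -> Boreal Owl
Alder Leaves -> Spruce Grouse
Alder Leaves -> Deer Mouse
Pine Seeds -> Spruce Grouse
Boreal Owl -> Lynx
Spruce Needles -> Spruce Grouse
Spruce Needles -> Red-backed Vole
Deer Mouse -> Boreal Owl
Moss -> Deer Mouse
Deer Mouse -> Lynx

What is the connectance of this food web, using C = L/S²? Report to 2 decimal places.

C = 0.17

The web has S = 12 species and L = 25 feeding links.
C = L / S² = 25 / 144 = 0.1736 ≈ 0.17.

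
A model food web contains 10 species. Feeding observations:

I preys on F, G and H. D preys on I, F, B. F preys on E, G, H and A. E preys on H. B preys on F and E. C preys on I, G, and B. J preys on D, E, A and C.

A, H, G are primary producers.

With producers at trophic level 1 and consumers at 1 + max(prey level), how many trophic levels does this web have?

Producers (level 1): A, H, G.
H → E → F → I → C → J gives J level 6.
No species has a prey at level 6, so no species reaches level 7.

6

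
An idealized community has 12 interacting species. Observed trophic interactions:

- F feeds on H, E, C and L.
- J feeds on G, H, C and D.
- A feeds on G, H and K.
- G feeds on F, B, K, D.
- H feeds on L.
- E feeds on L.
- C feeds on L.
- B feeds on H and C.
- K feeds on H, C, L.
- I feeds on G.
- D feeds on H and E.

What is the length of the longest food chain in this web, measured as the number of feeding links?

One longest chain: L → H → K → G → A.
It has 5 species and 4 links.

4 links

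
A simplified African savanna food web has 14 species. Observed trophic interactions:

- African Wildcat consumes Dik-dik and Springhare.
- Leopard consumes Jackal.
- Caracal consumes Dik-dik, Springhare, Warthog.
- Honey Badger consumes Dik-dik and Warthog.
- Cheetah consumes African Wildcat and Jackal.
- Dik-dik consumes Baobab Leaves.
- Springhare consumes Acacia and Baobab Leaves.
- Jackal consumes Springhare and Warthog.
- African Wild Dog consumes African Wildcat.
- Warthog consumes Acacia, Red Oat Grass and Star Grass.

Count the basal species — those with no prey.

Basal species (no prey listed): Acacia, Star Grass, Red Oat Grass, Baobab Leaves.
Count: 4.

4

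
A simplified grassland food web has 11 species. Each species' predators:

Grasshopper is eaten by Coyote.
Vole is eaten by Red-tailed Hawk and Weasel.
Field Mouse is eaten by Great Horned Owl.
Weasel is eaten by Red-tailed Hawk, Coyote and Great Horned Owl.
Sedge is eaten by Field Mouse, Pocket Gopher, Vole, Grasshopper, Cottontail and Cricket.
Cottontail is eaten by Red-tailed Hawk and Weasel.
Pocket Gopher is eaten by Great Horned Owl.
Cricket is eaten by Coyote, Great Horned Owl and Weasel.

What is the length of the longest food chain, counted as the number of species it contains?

One longest chain: Sedge → Cricket → Weasel → Great Horned Owl.
It has 4 species and 3 links.

4 species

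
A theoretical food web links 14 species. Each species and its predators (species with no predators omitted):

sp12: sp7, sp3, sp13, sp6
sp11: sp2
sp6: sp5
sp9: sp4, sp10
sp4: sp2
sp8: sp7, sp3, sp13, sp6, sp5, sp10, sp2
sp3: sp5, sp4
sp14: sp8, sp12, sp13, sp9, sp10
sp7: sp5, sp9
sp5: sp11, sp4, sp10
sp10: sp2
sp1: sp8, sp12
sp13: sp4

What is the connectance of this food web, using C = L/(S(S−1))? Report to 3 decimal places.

C = 0.176

The web has S = 14 species and L = 32 feeding links.
C = L / (S(S−1)) = 32 / 182 = 0.1758 ≈ 0.176.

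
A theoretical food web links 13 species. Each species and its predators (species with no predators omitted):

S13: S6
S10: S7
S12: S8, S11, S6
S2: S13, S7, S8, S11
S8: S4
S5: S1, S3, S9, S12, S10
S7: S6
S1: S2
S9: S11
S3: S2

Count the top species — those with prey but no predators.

Top species (has prey, but nothing eats it): S11, S4, S6.
Count: 3.

3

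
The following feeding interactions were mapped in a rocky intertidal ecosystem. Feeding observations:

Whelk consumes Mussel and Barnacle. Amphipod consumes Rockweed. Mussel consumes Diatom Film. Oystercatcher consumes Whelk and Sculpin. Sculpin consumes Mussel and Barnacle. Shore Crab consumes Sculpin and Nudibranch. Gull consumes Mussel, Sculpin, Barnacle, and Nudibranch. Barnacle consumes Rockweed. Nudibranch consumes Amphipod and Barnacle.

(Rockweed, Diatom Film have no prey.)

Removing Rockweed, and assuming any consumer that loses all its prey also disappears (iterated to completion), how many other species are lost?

3

Remove Rockweed.
Round 1: Barnacle (all prey gone), Amphipod (all prey gone) → extinct.
Round 2: Nudibranch (all prey gone) → extinct.
No further losses. Total secondary extinctions: 3.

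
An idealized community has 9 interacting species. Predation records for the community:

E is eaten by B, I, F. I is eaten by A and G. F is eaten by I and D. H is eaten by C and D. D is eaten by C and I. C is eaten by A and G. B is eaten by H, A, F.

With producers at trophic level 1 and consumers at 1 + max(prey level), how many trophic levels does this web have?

Producers (level 1): E.
E → B → H → D → C → A gives A level 6.
No species has a prey at level 6, so no species reaches level 7.

6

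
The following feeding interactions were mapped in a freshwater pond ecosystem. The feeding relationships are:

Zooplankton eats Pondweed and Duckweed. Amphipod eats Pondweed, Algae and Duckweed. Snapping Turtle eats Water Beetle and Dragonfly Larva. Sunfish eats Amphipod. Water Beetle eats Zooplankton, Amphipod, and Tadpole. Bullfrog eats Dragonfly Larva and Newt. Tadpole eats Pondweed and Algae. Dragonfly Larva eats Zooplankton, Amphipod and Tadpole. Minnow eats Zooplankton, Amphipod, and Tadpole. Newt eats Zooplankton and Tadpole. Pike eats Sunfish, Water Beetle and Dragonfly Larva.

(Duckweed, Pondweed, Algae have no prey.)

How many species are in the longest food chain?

One longest chain: Duckweed → Amphipod → Sunfish → Pike.
It has 4 species and 3 links.

4 species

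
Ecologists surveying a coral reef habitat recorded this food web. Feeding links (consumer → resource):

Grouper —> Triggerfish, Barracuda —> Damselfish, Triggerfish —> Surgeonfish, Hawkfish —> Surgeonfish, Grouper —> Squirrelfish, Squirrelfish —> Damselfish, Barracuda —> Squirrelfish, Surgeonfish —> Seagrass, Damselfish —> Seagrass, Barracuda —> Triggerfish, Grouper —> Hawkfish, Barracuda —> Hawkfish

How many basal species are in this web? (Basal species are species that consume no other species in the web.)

1

Basal species (no prey listed): Seagrass.
Count: 1.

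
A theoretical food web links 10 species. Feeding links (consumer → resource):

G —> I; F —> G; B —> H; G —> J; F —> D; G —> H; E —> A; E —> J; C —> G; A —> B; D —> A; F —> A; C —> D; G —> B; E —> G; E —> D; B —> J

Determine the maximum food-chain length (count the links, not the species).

One longest chain: H → B → A → D → C.
It has 5 species and 4 links.

4 links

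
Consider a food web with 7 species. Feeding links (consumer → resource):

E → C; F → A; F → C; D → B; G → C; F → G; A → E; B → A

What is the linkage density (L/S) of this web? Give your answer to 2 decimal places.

L/S = 1.14

There are L = 8 links among S = 7 species.
L/S = 8/7 = 1.1429 ≈ 1.14.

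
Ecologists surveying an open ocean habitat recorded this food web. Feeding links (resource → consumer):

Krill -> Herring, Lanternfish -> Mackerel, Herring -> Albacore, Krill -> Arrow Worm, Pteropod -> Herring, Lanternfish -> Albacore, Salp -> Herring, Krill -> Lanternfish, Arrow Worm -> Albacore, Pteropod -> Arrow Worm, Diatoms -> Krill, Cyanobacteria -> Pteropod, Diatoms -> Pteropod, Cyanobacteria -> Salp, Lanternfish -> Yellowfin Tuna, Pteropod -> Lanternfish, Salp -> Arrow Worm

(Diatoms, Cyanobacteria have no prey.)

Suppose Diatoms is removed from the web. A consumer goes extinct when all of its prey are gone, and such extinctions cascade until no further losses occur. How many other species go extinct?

1

Remove Diatoms.
Round 1: Krill (all prey gone) → extinct.
No further losses. Total secondary extinctions: 1.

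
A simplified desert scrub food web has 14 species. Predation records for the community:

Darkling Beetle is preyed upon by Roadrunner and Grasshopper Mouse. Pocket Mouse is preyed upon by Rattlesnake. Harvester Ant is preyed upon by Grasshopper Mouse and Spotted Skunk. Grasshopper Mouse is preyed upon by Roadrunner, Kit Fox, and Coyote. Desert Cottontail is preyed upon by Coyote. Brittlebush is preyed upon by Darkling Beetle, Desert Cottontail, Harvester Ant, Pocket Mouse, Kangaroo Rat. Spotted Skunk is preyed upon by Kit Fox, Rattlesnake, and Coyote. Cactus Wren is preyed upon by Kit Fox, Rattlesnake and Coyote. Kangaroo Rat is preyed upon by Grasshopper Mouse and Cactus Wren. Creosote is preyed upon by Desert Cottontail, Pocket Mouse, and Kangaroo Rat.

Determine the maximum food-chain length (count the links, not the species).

One longest chain: Creosote → Kangaroo Rat → Cactus Wren → Kit Fox.
It has 4 species and 3 links.

3 links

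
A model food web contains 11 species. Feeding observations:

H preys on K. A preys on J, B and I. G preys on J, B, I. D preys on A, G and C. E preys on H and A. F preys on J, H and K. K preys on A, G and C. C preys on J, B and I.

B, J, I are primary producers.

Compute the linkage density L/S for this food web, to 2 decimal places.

L/S = 1.91

There are L = 21 links among S = 11 species.
L/S = 21/11 = 1.9091 ≈ 1.91.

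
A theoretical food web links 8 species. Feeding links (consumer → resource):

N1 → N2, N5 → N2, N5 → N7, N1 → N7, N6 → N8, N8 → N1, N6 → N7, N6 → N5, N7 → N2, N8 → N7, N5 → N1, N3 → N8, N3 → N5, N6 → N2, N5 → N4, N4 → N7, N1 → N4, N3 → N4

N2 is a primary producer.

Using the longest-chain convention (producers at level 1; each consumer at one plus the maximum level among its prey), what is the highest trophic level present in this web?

6

Producers (level 1): N2.
N2 → N7 → N4 → N1 → N8 → N3 gives N3 level 6.
No species has a prey at level 6, so no species reaches level 7.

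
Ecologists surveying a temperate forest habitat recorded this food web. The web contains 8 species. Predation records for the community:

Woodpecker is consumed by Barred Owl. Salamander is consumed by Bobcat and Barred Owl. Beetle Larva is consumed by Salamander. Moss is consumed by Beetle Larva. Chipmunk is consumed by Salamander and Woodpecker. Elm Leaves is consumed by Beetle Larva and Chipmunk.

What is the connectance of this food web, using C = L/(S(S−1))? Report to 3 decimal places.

The web has S = 8 species and L = 9 feeding links.
C = L / (S(S−1)) = 9 / 56 = 0.1607 ≈ 0.161.

C = 0.161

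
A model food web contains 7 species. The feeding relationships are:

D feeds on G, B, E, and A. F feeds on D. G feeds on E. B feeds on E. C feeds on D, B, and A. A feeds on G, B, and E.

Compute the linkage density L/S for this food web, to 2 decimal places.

There are L = 13 links among S = 7 species.
L/S = 13/7 = 1.8571 ≈ 1.86.

L/S = 1.86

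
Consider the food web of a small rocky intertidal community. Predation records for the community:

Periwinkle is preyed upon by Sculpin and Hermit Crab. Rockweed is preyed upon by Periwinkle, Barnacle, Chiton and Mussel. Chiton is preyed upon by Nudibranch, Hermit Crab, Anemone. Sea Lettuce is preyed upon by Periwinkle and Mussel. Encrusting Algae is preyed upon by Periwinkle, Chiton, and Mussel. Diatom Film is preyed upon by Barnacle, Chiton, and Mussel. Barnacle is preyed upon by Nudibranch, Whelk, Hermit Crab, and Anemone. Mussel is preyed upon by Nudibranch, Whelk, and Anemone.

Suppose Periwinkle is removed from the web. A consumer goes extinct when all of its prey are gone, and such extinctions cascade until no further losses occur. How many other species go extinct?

Remove Periwinkle.
Round 1: Sculpin (all prey gone) → extinct.
No further losses. Total secondary extinctions: 1.

1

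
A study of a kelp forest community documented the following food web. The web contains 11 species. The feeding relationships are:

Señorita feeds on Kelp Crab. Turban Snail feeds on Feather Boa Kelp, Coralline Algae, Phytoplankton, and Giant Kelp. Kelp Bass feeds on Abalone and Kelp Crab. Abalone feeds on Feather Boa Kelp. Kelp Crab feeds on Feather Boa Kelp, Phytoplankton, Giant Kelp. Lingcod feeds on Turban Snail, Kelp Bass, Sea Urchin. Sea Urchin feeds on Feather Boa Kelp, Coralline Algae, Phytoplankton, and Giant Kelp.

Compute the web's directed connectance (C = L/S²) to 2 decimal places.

The web has S = 11 species and L = 18 feeding links.
C = L / S² = 18 / 121 = 0.1488 ≈ 0.15.

C = 0.15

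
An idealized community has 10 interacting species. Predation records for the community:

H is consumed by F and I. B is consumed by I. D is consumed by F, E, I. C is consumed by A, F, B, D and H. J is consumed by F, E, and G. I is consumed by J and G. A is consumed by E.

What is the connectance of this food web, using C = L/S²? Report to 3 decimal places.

C = 0.170

The web has S = 10 species and L = 17 feeding links.
C = L / S² = 17 / 100 = 0.1700 ≈ 0.170.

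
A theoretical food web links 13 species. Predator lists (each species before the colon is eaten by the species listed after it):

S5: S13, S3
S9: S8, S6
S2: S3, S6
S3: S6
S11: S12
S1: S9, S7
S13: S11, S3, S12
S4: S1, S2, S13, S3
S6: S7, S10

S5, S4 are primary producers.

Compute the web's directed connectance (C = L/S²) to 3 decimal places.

The web has S = 13 species and L = 19 feeding links.
C = L / S² = 19 / 169 = 0.1124 ≈ 0.112.

C = 0.112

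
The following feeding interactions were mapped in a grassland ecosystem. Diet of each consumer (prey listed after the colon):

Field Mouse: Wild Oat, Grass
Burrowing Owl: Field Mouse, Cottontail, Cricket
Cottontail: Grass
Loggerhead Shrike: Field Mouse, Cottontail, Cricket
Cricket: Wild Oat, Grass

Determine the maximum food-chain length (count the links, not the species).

One longest chain: Wild Oat → Field Mouse → Burrowing Owl.
It has 3 species and 2 links.

2 links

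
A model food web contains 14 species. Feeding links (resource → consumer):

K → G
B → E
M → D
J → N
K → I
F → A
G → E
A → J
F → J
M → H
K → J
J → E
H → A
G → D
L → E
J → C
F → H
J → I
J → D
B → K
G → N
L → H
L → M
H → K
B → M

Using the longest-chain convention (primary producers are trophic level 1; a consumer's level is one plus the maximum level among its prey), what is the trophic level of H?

Trophic level 3

L is a producer → level 1.
M eats L (level 1); other prey at levels: B 1 → level 2.
H eats M (level 2); other prey at levels: L 1, F 1 → level 3.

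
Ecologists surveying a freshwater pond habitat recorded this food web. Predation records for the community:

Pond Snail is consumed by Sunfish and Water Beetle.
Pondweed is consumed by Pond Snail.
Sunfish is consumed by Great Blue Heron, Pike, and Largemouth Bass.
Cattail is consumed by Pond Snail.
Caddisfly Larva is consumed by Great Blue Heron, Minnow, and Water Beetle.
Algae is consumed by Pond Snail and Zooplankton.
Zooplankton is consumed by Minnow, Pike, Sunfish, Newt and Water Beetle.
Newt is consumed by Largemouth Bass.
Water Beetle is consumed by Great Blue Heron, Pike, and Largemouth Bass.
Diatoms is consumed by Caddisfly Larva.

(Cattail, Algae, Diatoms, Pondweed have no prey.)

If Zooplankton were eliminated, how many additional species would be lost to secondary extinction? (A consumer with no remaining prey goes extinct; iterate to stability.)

Remove Zooplankton.
Round 1: Newt (all prey gone) → extinct.
No further losses. Total secondary extinctions: 1.

1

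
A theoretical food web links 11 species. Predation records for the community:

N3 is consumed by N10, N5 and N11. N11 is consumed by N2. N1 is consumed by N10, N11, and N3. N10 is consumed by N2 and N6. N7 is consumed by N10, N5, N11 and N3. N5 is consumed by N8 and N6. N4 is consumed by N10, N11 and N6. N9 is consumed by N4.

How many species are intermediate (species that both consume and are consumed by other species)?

Intermediate species (has both prey and predators): N3, N4, N5, N11, N10.
Count: 5.

5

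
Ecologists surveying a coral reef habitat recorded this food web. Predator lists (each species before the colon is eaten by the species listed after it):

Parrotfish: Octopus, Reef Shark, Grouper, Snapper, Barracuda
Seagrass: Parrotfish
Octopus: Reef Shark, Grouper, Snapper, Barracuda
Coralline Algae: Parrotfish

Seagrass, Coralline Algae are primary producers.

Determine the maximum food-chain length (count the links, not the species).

3 links

One longest chain: Seagrass → Parrotfish → Octopus → Reef Shark.
It has 4 species and 3 links.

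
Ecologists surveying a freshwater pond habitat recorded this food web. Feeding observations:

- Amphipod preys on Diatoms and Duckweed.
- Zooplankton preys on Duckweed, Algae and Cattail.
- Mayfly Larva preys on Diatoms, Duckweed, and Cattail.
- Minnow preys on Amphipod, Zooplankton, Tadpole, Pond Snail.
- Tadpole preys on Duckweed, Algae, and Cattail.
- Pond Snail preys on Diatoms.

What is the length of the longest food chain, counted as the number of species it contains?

One longest chain: Diatoms → Pond Snail → Minnow.
It has 3 species and 2 links.

3 species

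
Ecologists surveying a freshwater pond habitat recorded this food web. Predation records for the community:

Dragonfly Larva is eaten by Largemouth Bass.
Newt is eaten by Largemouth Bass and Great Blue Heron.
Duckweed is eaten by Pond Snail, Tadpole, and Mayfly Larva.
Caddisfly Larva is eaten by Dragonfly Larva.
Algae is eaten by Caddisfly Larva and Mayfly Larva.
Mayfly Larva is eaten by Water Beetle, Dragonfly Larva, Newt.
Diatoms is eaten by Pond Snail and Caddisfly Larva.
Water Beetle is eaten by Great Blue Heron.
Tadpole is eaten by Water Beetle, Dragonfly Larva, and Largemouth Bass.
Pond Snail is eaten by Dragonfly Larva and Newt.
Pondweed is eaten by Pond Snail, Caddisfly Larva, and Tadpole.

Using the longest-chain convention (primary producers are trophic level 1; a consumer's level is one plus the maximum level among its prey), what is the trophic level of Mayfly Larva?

Trophic level 2

Algae is a producer → level 1.
Mayfly Larva eats Algae (level 1); other prey at levels: Duckweed 1 → level 2.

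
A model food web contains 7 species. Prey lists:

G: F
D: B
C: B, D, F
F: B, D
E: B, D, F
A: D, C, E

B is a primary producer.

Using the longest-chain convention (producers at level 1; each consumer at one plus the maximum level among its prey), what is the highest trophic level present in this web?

5

Producers (level 1): B.
B → D → F → C → A gives A level 5.
No species has a prey at level 5, so no species reaches level 6.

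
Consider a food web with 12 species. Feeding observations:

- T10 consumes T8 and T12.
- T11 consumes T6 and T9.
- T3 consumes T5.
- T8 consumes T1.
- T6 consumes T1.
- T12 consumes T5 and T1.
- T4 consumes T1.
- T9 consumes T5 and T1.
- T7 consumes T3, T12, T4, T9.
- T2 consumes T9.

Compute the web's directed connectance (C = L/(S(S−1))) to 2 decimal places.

C = 0.13

The web has S = 12 species and L = 17 feeding links.
C = L / (S(S−1)) = 17 / 132 = 0.1288 ≈ 0.13.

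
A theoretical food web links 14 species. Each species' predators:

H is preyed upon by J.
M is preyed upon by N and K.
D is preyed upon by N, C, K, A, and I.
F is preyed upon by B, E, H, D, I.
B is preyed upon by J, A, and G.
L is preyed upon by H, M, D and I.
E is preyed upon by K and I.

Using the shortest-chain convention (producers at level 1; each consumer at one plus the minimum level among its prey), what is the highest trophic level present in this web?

Producers (level 1): F, L.
Following each consumer down to its lowest-level prey: F → D → C (levels 1 through 3).
All prey of C (D 2) are at level 2 or above, so C is at level 1 + 2 = 3.
Every consumer has at least one prey at level 2 or below, so none exceeds level 3.

3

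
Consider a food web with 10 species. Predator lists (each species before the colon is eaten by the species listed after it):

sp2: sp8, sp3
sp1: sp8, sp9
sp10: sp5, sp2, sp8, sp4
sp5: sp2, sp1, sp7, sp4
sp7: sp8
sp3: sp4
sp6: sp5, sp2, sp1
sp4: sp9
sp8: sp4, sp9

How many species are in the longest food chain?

6 species

One longest chain: sp10 → sp5 → sp2 → sp8 → sp4 → sp9.
It has 6 species and 5 links.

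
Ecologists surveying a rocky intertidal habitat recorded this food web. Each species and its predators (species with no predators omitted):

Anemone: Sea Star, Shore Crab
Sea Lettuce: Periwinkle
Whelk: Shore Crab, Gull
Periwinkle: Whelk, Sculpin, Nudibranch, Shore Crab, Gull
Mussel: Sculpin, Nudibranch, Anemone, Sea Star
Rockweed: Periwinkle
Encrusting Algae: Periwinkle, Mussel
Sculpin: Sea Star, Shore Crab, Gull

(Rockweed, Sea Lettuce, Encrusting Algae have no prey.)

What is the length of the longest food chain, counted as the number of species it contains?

One longest chain: Encrusting Algae → Mussel → Anemone → Sea Star.
It has 4 species and 3 links.

4 species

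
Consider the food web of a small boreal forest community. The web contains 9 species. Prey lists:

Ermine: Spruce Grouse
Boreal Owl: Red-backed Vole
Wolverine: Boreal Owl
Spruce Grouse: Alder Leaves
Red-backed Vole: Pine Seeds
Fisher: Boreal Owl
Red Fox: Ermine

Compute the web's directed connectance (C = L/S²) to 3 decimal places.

The web has S = 9 species and L = 7 feeding links.
C = L / S² = 7 / 81 = 0.0864 ≈ 0.086.

C = 0.086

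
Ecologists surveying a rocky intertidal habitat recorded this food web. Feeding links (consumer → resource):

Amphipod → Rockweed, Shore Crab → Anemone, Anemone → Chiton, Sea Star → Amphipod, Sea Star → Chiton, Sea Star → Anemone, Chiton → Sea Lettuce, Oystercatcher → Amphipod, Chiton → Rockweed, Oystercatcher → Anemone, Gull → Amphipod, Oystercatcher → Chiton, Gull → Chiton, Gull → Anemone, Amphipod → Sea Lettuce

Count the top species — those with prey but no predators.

4

Top species (has prey, but nothing eats it): Gull, Sea Star, Shore Crab, Oystercatcher.
Count: 4.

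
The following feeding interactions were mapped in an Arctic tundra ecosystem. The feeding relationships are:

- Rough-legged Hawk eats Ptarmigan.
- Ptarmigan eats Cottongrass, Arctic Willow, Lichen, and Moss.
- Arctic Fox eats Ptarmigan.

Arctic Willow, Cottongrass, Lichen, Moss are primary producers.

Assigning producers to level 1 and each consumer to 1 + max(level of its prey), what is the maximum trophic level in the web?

3

Producers (level 1): Arctic Willow, Cottongrass, Lichen, Moss.
Arctic Willow → Ptarmigan → Arctic Fox gives Arctic Fox level 3.
No species has a prey at level 3, so no species reaches level 4.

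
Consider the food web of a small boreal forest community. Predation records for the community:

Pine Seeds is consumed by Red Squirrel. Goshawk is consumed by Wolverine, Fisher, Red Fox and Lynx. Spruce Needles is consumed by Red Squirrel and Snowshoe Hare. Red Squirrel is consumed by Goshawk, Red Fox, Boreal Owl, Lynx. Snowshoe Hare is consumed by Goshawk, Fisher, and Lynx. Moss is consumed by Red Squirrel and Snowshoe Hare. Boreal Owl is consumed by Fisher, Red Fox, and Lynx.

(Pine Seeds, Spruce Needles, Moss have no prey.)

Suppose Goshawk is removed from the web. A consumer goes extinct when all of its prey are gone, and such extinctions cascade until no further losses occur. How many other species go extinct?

Remove Goshawk.
Round 1: Wolverine (all prey gone) → extinct.
No further losses. Total secondary extinctions: 1.

1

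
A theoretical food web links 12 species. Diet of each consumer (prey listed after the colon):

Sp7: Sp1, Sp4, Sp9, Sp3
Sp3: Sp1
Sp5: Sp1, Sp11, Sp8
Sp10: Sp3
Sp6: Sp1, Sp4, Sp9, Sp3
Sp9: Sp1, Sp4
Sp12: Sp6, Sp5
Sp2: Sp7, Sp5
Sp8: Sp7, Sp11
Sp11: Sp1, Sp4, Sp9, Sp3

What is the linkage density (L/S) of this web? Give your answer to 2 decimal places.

There are L = 25 links among S = 12 species.
L/S = 25/12 = 2.0833 ≈ 2.08.

L/S = 2.08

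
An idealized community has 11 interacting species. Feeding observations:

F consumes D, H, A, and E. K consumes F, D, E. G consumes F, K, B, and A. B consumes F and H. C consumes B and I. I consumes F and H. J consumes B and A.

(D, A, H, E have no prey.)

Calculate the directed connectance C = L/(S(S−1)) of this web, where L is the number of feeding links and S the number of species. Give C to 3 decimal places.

The web has S = 11 species and L = 19 feeding links.
C = L / (S(S−1)) = 19 / 110 = 0.1727 ≈ 0.173.

C = 0.173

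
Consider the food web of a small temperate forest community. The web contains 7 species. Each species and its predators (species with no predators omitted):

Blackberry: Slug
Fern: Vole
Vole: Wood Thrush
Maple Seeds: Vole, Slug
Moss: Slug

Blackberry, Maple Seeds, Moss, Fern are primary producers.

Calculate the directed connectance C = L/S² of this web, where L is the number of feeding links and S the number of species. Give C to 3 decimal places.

The web has S = 7 species and L = 6 feeding links.
C = L / S² = 6 / 49 = 0.1224 ≈ 0.122.

C = 0.122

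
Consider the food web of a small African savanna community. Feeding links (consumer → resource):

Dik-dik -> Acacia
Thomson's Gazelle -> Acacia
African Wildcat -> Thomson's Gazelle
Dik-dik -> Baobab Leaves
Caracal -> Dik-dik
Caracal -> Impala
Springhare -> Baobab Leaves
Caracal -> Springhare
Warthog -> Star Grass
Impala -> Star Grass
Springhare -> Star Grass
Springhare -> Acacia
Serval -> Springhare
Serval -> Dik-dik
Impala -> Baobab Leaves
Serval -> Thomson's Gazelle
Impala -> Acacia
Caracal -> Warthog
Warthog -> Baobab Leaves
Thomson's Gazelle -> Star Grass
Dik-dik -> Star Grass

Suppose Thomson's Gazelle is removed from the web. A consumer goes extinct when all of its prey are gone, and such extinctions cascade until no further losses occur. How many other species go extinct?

Remove Thomson's Gazelle.
Round 1: African Wildcat (all prey gone) → extinct.
No further losses. Total secondary extinctions: 1.

1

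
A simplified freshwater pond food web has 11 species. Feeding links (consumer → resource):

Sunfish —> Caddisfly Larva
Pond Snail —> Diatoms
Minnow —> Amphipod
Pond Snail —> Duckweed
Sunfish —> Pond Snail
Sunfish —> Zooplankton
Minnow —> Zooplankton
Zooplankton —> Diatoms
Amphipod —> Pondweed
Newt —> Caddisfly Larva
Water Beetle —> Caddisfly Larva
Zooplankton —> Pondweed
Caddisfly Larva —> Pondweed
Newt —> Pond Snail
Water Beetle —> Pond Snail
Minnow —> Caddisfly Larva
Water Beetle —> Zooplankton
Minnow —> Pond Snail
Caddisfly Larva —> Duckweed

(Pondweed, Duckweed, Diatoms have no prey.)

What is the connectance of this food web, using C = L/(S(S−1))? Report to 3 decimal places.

C = 0.173

The web has S = 11 species and L = 19 feeding links.
C = L / (S(S−1)) = 19 / 110 = 0.1727 ≈ 0.173.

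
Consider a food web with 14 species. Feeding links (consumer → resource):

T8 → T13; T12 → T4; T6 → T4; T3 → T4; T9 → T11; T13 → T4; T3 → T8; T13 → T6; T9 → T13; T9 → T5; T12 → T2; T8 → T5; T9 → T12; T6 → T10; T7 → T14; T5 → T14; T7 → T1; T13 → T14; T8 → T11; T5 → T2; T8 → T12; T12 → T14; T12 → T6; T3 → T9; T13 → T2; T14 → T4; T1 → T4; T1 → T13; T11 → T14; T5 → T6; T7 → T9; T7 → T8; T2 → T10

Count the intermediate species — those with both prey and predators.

10

Intermediate species (has both prey and predators): T2, T6, T14, T11, T5, T13, T12, T9, T1, T8.
Count: 10.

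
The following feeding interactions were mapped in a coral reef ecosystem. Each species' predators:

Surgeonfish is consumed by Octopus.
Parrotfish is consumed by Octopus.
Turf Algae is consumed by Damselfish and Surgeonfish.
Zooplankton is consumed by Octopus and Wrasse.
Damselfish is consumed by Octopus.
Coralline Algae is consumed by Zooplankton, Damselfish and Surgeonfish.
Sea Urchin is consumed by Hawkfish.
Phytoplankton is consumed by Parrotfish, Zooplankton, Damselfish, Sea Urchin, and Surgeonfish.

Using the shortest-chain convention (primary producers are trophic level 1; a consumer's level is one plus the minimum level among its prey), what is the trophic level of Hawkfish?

Phytoplankton is a producer → level 1.
Sea Urchin eats Phytoplankton → level 2.
Hawkfish eats Sea Urchin → level 3.
No prey of Hawkfish is below level 2, so 3 is the minimum.

Trophic level 3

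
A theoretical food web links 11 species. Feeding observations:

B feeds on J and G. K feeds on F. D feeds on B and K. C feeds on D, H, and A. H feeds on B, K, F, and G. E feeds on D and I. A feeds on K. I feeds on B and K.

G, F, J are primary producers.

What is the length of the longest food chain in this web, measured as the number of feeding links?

3 links

One longest chain: F → K → D → E.
It has 4 species and 3 links.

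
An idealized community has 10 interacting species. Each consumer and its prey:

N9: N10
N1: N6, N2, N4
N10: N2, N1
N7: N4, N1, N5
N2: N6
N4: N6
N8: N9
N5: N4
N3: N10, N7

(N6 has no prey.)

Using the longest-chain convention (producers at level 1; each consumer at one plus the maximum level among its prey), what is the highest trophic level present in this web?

6

Producers (level 1): N6.
N6 → N2 → N1 → N10 → N9 → N8 gives N8 level 6.
No species has a prey at level 6, so no species reaches level 7.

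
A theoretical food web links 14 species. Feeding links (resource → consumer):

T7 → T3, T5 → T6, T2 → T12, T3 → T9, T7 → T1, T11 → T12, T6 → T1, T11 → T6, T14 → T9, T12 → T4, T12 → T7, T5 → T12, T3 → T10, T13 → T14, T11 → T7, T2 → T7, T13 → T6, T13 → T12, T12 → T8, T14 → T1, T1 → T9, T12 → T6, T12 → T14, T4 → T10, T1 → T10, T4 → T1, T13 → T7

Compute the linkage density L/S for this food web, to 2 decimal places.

L/S = 1.93

There are L = 27 links among S = 14 species.
L/S = 27/14 = 1.9286 ≈ 1.93.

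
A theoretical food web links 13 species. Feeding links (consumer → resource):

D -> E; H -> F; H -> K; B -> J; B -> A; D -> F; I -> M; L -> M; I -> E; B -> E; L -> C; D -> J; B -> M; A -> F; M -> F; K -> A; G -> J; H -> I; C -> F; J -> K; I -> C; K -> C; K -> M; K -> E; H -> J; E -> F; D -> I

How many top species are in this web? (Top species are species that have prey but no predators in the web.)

Top species (has prey, but nothing eats it): L, G, B, H, D.
Count: 5.

5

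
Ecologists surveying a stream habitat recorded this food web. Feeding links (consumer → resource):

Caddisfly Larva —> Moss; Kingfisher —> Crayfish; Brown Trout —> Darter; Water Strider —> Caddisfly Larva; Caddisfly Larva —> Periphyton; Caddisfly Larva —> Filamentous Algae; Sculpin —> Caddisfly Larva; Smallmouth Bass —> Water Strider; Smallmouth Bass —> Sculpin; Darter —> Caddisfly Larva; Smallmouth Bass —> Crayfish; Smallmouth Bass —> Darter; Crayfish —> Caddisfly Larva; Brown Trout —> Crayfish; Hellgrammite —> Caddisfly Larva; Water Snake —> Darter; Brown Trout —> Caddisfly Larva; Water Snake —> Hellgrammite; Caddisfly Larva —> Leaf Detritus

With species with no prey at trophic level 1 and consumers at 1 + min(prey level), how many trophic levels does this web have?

4

Basal resources (level 1): Periphyton, Moss, Filamentous Algae, Leaf Detritus.
Following each consumer down to its lowest-level prey: Periphyton → Caddisfly Larva → Darter → Water Snake (levels 1 through 4).
All prey of Water Snake (Darter 3, Hellgrammite 3) are at level 3 or above, so Water Snake is at level 1 + 3 = 4.
Every consumer has at least one prey at level 3 or below, so none exceeds level 4.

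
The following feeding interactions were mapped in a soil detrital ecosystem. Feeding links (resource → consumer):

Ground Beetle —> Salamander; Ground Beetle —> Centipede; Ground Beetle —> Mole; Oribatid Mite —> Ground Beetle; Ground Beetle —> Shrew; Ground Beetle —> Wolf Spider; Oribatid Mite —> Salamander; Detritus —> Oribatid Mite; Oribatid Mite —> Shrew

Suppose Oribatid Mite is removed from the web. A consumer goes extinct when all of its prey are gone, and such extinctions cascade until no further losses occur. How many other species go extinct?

Remove Oribatid Mite.
Round 1: Ground Beetle (all prey gone) → extinct.
Round 2: Wolf Spider (all prey gone), Mole (all prey gone), Centipede (all prey gone), Shrew (all prey gone), Salamander (all prey gone) → extinct.
No further losses. Total secondary extinctions: 6.

6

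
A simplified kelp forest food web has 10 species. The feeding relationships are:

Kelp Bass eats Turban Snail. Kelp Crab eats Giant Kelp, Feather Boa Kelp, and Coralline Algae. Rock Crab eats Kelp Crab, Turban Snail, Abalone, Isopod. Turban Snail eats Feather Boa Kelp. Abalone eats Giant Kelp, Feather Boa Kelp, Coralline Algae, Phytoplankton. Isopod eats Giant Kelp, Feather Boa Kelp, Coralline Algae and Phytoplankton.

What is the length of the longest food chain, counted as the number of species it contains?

One longest chain: Feather Boa Kelp → Abalone → Rock Crab.
It has 3 species and 2 links.

3 species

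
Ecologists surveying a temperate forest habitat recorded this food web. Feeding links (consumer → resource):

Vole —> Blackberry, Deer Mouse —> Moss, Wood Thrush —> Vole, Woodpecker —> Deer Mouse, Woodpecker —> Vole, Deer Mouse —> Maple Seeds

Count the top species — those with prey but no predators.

Top species (has prey, but nothing eats it): Woodpecker, Wood Thrush.
Count: 2.

2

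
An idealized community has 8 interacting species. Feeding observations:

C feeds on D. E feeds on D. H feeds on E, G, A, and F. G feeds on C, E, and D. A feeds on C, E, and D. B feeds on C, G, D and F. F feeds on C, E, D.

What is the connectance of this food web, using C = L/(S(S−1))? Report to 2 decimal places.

C = 0.34

The web has S = 8 species and L = 19 feeding links.
C = L / (S(S−1)) = 19 / 56 = 0.3393 ≈ 0.34.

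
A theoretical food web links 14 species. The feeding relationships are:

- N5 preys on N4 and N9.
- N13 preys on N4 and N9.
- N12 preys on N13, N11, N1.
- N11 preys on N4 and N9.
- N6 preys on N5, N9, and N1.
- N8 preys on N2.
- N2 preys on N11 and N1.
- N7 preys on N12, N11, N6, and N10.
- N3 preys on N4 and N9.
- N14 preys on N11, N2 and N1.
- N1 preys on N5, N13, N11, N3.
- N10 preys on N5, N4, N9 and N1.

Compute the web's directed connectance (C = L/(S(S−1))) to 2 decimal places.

The web has S = 14 species and L = 32 feeding links.
C = L / (S(S−1)) = 32 / 182 = 0.1758 ≈ 0.18.

C = 0.18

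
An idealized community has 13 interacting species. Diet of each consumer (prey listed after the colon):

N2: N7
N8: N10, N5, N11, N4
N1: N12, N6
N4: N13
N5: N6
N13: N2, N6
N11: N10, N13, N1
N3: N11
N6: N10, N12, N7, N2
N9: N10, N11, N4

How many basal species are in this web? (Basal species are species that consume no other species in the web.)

Basal species (no prey listed): N10, N12, N7.
Count: 3.

3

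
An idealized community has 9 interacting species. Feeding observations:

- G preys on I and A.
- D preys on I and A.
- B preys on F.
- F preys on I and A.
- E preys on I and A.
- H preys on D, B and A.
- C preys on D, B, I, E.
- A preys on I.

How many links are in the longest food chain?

One longest chain: I → A → F → B → H.
It has 5 species and 4 links.

4 links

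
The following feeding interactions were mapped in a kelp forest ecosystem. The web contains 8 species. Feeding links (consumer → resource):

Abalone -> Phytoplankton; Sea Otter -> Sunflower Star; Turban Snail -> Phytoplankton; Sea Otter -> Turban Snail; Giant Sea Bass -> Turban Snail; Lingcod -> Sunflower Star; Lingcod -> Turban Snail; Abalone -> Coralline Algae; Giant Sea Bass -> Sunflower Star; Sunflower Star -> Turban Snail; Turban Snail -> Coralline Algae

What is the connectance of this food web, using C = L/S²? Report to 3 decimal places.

The web has S = 8 species and L = 11 feeding links.
C = L / S² = 11 / 64 = 0.1719 ≈ 0.172.

C = 0.172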